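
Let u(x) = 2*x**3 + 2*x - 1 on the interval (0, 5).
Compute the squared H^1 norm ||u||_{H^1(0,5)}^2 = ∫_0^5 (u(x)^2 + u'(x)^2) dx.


||u||_{H^1}^2 = 1525850/21

The H^1 norm (squared) on an interval (0, L) is
  ||u||_{H^1}^2 = ∫_0^L u(x)^2 dx + ∫_0^L u'(x)^2 dx.
Compute u'(x) = 6*x**2 + 2.
Then u(x)^2 = 4*x**6 + 8*x**4 - 4*x**3 + 4*x**2 - 4*x + 1 and u'(x)^2 = 36*x**4 + 24*x**2 + 4.
Integrate each monomial from 0 to 5 using ∫_0^5 c·x^n dx = c·5^(n+1)/(n+1):
  ∫_0^5 u(x)^2 dx = ∫_0^5 (4*x^6 + 8*x^4 - 4*x^3 + 4*x^2 - 4*x + 1) dx. Term by term:
    ∫_0^5 4*x^6 dx = 312500/7;  ∫_0^5 8*x^4 dx = 5000;  ∫_0^5 -4*x^3 dx = -625;
    ∫_0^5 4*x^2 dx = 500/3;  ∫_0^5 -4*x dx = -50;  ∫_0^5 1 dx = 5.
  Sum: 312500/7 + 5000 − 625 + 500/3 − 50 + 5 = 1031930/21.
  ∫_0^5 u'(x)^2 dx = ∫_0^5 (36*x^4 + 24*x^2 + 4) dx. Term by term:
    ∫_0^5 36*x^4 dx = 22500;  ∫_0^5 24*x^2 dx = 1000;  ∫_0^5 4 dx = 20.
  Sum: 22500 + 1000 + 20 = 23520.
Adding: ||u||_{H^1}^2 = 1031930/21 + 23520 = 1525850/21.


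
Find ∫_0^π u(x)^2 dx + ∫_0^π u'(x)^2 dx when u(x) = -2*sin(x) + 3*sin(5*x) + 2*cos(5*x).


||u||_{H^1(0,π)}^2 = 173*π

u'(x) = -10*sin(5*x) - 2*cos(x) + 15*cos(5*x).
Expand u² and (u')² and integrate term by term on (0, π), using: for integers n ≥ 1, ∫_0^π sin²(nx) dx = ∫_0^π cos²(nx) dx = π/2; for n ≠ n', ∫_0^π sin(nx)sin(n'x) dx = ∫_0^π cos(nx)cos(n'x) dx = 0; and by product-to-sum, ∫_0^π sin(nx)cos(n'x) dx = ½∫_0^π [sin((n+n')x) + sin((n−n')x)] dx, which is 0 when n+n' is even and 2n/(n²−n'²) when n+n' is odd (it need not vanish on (0, π)).
  u² squared terms: (-2)²·∫sin(x)² dx = 4·π/2 = 2*π;  (2)²·∫cos(5x)² dx = 4·π/2 = 2*π;  (3)²·∫sin(5x)² dx = 9·π/2 = 9*π/2.
  u² cross terms: 2·(-2)·(2)·∫sin(x)·cos(5x) dx = -8·(0) = 0;  2·(-2)·(3)·∫sin(x)·sin(5x) dx = -12·(0) = 0;  2·(2)·(3)·∫cos(5x)·sin(5x) dx = 12·(0) = 0.
  So ∫_0^π u² dx = 2*π + 2*π + 9*π/2 + 0 + 0 + 0 = 17*π/2.
  (u')² squared terms: (-10)²·∫sin(5x)² dx = 100·π/2 = 50*π;  (-2)²·∫cos(x)² dx = 4·π/2 = 2*π;  (15)²·∫cos(5x)² dx = 225·π/2 = 225*π/2.
  (u')² cross terms: 2·(-10)·(-2)·∫sin(5x)·cos(x) dx = 40·(0) = 0;  2·(-10)·(15)·∫sin(5x)·cos(5x) dx = -300·(0) = 0;  2·(-2)·(15)·∫cos(x)·cos(5x) dx = -60·(0) = 0.
  So ∫_0^π (u')² dx = 50*π + 2*π + 225*π/2 + 0 + 0 + 0 = 329*π/2.
||u||_{H^1}^2 = (17*π/2) + (329*π/2) = 173*π.


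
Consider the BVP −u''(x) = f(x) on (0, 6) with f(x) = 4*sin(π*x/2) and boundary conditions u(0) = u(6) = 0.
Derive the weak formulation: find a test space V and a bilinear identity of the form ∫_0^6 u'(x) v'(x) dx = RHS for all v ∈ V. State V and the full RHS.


V = H^1_0(0, 6) (so v(0) = v(6) = 0); weak form: ∫_0^6 u'v' dx = ∫_0^6 (4*sin(π*x/2)) v dx for all v ∈ V.

Multiply both sides by a test function v and integrate from 0 to 6:
  ∫_0^6 −u''(x) v(x) dx = ∫_0^6 f(x) v(x) dx.
Integrate the LHS by parts once:
  ∫_0^6 −u'' v dx = −[u'(x) v(x)]_0^6 + ∫_0^6 u'(x) v'(x) dx.
Thus ∫_0^6 u'(x) v'(x) dx = ∫_0^6 f(x) v(x) dx + [u'(x) v(x)]_0^6.
Choose V so that boundary terms are either known or forced to vanish.
u is Dirichlet: u(0) = u(6) = 0. Let V = H^1_0(0, 6); then v(0) = v(6) = 0, and [u' v]_0^6 = 0.
Weak formulation: find u (satisfying any essential BC) such that ∫_0^6 u'(x) v'(x) dx = ∫_0^6 f v dx for all v ∈ V.
Substituting f(x) = 4*sin(π*x/2), the right-hand side is ∫_0^6 (4*sin(π*x/2)) v dx.


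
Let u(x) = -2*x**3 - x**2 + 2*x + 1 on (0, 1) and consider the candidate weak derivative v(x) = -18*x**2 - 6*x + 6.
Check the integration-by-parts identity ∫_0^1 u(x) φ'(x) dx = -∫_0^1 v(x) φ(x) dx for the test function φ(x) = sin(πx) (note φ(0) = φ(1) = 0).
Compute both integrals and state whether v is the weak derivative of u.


LHS = -24/π^3 + 4/π, RHS = -72/π^3 + 12/π. No, v is not the weak derivative of u.

u(x) = -2*x**3 - x**2 + 2*x + 1, classical derivative u'(x) = -6*x**2 - 2*x + 2.
φ(x) = sin(πx), so φ'(x) = π*cos(π*x).
Note φ(0) = φ(1) = 0, so the boundary term u·φ vanishes.
LHS = ∫_0^1 u(x) φ'(x) dx = ∫_0^1 (-2*π*x^3*cos(π*x) - π*x^2*cos(π*x) + 2*π*x*cos(π*x) + π*cos(π*x)) dx. Term by term:
  ∫_0^1 π*cos(π*x) dx = 0;  ∫_0^1 -π*x^2*cos(π*x) dx = 2/π;  ∫_0^1 -2*π*x^3*cos(π*x) dx = -24/π^3 + 6/π;
  ∫_0^1 2*π*x*cos(π*x) dx = -4/π.
Sum: 0 + 2/π + -24/π^3 + 6/π − 4/π = -24/π^3 + 4/π.
So LHS = -24/π^3 + 4/π.
∫_0^1 v(x) φ(x) dx = ∫_0^1 (-18*x^2*sin(π*x) - 6*x*sin(π*x) + 6*sin(π*x)) dx. Term by term:
  ∫_0^1 6*sin(π*x) dx = 12/π;  ∫_0^1 -18*x^2*sin(π*x) dx = -18/π + 72/π^3;  ∫_0^1 -6*x*sin(π*x) dx = -6/π.
Sum: 12/π + -18/π + 72/π^3 − 6/π = -12/π + 72/π^3.
So RHS = -∫_0^1 v(x) φ(x) dx = -72/π^3 + 12/π.
LHS − RHS = -8/π + 48/π^3 ≠ 0, so the identity fails.
(For a valid weak derivative the identity must hold for EVERY test function, in particular this one. The failure shows v is NOT the weak derivative of u.)
Correct weak derivative would be u'(x) = -6*x**2 - 2*x + 2.


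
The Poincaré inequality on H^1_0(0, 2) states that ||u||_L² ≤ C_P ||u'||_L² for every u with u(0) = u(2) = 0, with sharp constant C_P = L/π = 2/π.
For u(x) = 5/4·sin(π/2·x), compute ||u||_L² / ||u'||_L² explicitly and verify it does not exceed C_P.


||u||_L² / ||u'||_L² = 2/π = C_P.

u(x) = 5/4·sin(π/2·x), so u'(x) = 5*π*cos(π*x/2)/8.
Writing u(x) = A·sin(kπx/L) with A = 5/4 and k = 1, use ∫_0^L sin²(kπx/L) dx = L/2 and ∫_0^L cos²(kπx/L) dx = L/2.
u² = 25/16·sin²(π/2·x) and (u')² = 25*π^2/64·cos²(π/2·x), and each of sin², cos² integrates to L/2 = 1 over (0, 2).
∫_0^2 u² dx = 25/16, so ||u||_L² = 5/4.
∫_0^2 (u')² dx = 25*π^2/64, so ||u'||_L² = 5*π/8.
Ratio ||u||_L² / ||u'||_L² = 2/π.
Sharp Poincaré constant on H^1_0(0, 2) is C_P = L/π = 2/π, achieved by sin(π/2·x).
This is the k = 1 eigenfunction (up to amplitude), so the ratio equals the sharp Poincaré constant exactly.


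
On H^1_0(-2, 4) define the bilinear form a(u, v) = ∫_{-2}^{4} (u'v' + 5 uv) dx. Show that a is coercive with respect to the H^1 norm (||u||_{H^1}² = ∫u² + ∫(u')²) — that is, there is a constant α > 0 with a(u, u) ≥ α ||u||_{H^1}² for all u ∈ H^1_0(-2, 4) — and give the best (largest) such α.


α = 1

Coercivity of a(·,·) on H^1_0(-2, 4) means a(u, u) ≥ α ||u||_{H^1}² for every u ∈ H^1_0.
The interval has length L = 6, and Poincaré/coercivity depend only on L. Here a(u, u) = ∫(u')² + (5)·∫u².
Here c = 5 ≥ 1, so a(u,u) = ∫(u')² + c∫u² ≥ ∫(u')² + ∫u² = ||u||_{H^1}², i.e. α = 1 works. No larger α is possible: a(u,u) ≥ α||u||_{H^1}² means (1−α)∫(u')² ≥ (α−c)∫u², and for the modes u_n = sin(nπ(x−x₀)/L) (x₀ the left endpoint) one has ∫u_n²/∫(u_n')² = (L/(nπ))² → 0, so a(u_n,u_n)/||u_n||_{H^1}² → 1. Hence the optimal constant is α = 1.
Therefore α = 1.


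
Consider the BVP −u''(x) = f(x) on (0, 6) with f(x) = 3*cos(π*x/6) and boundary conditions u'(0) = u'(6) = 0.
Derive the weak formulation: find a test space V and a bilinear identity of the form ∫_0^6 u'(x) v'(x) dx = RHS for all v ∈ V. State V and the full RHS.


V = H^1(0, 6) (no boundary constraint on v; u is determined up to an additive constant); weak form: ∫_0^6 u'v' dx = ∫_0^6 (3*cos(π*x/6)) v dx for all v ∈ V.

Multiply both sides by a test function v and integrate from 0 to 6:
  ∫_0^6 −u''(x) v(x) dx = ∫_0^6 f(x) v(x) dx.
Integrate the LHS by parts once:
  ∫_0^6 −u'' v dx = −[u'(x) v(x)]_0^6 + ∫_0^6 u'(x) v'(x) dx.
Thus ∫_0^6 u'(x) v'(x) dx = ∫_0^6 f(x) v(x) dx + [u'(x) v(x)]_0^6.
Choose V so that boundary terms are either known or forced to vanish.
u has homogeneous Neumann: u'(0) = u'(6) = 0. So [u' v]_0^6 = 0·v(6) − 0·v(0) = 0 for any v; take V = H^1(0, 6).
Weak formulation: find u (satisfying any essential BC) such that ∫_0^6 u'(x) v'(x) dx = ∫_0^6 f v dx for all v ∈ V (homogeneous Neumann, so boundary terms vanish).
Substituting f(x) = 3*cos(π*x/6), the right-hand side is ∫_0^6 (3*cos(π*x/6)) v dx.
Compatibility check (pure Neumann): taking v ≡ 1 ∈ V gives 0 = ∫_0^6 f dx + (0) − (0), i.e. ∫_0^6 f dx must equal u'(0) − u'(6) = 0. Indeed ∫_0^6 (3*cos(π*x/6)) dx = 0, so the data are compatible. The solution is then unique only up to an additive constant (fix it e.g. by requiring ∫_0^6 u dx = 0).


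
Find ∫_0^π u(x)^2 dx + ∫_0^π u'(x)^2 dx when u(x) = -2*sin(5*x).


||u||_{H^1(0,π)}^2 = 52*π

u'(x) = -10*cos(5*x).
Expand u² and (u')² and integrate term by term on (0, π), using: for integers n ≥ 1, ∫_0^π sin²(nx) dx = ∫_0^π cos²(nx) dx = π/2; for n ≠ n', ∫_0^π sin(nx)sin(n'x) dx = ∫_0^π cos(nx)cos(n'x) dx = 0; and by product-to-sum, ∫_0^π sin(nx)cos(n'x) dx = ½∫_0^π [sin((n+n')x) + sin((n−n')x)] dx, which is 0 when n+n' is even and 2n/(n²−n'²) when n+n' is odd (it need not vanish on (0, π)).
  u² squared terms: (-2)²·∫sin(5x)² dx = 4·π/2 = 2*π.
  So ∫_0^π u² dx = 2*π.
  (u')² squared terms: (-10)²·∫cos(5x)² dx = 100·π/2 = 50*π.
  So ∫_0^π (u')² dx = 50*π.
||u||_{H^1}^2 = (2*π) + (50*π) = 52*π.


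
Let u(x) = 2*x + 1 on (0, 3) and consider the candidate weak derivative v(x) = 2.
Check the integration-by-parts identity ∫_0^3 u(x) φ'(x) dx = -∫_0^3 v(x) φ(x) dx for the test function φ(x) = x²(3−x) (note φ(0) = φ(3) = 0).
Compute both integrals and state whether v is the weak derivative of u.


LHS = -27/2, RHS = -27/2. Yes, v = u' weakly.

u(x) = 2*x + 1, classical derivative u'(x) = 2.
φ(x) = x²(3−x), so φ'(x) = 3*x*(2 - x).
Note φ(0) = φ(3) = 0, so the boundary term u·φ vanishes.
LHS = ∫_0^3 u(x) φ'(x) dx = ∫_0^3 (-6*x^3 + 9*x^2 + 6*x) dx. Term by term:
  ∫_0^3 -6*x^3 dx = -243/2;  ∫_0^3 9*x^2 dx = 81;  ∫_0^3 6*x dx = 27.
Sum: -243/2 + 81 + 27 = -27/2.
So LHS = -27/2.
∫_0^3 v(x) φ(x) dx = ∫_0^3 (-2*x^3 + 6*x^2) dx. Term by term:
  ∫_0^3 -2*x^3 dx = -81/2;  ∫_0^3 6*x^2 dx = 54.
Sum: -81/2 + 54 = 27/2.
So RHS = -∫_0^3 v(x) φ(x) dx = -27/2.
LHS = RHS, so the identity holds for this test φ.
Moreover u is smooth here and v(x) = u'(x) = 2 pointwise, so the identity holds for every test function. Hence v is the weak derivative of u.


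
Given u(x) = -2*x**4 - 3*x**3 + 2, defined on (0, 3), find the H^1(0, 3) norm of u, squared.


||u||_{H^1}^2 = 4354671/70

The H^1 norm (squared) on an interval (0, L) is
  ||u||_{H^1}^2 = ∫_0^L u(x)^2 dx + ∫_0^L u'(x)^2 dx.
Compute u'(x) = -8*x**3 - 9*x**2.
Then u(x)^2 = 4*x**8 + 12*x**7 + 9*x**6 - 8*x**4 - 12*x**3 + 4 and u'(x)^2 = 64*x**6 + 144*x**5 + 81*x**4.
Integrate each monomial from 0 to 3 using ∫_0^3 c·x^n dx = c·3^(n+1)/(n+1):
  ∫_0^3 u(x)^2 dx = ∫_0^3 (4*x^8 + 12*x^7 + 9*x^6 - 8*x^4 - 12*x^3 + 4) dx. Term by term:
    ∫_0^3 4*x^8 dx = 8748;  ∫_0^3 12*x^7 dx = 19683/2;  ∫_0^3 9*x^6 dx = 19683/7;
    ∫_0^3 -8*x^4 dx = -1944/5;  ∫_0^3 -12*x^3 dx = -243;  ∫_0^3 4 dx = 12.
  Sum: 8748 + 19683/2 + 19683/7 − 1944/5 − 243 + 12 = 1454709/70.
  ∫_0^3 u'(x)^2 dx = ∫_0^3 (64*x^6 + 144*x^5 + 81*x^4) dx. Term by term:
    ∫_0^3 64*x^6 dx = 139968/7;  ∫_0^3 144*x^5 dx = 17496;  ∫_0^3 81*x^4 dx = 19683/5.
  Sum: 139968/7 + 17496 + 19683/5 = 1449981/35.
Adding: ||u||_{H^1}^2 = 1454709/70 + 1449981/35 = 4354671/70.


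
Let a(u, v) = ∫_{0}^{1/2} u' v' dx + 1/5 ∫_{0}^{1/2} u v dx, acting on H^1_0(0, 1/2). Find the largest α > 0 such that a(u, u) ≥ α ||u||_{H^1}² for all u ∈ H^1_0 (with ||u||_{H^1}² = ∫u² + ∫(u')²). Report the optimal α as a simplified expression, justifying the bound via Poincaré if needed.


α = (1 + 20*π^2)/(5*(1 + 4*π^2))

Coercivity of a(·,·) on H^1_0(0, 1/2) means a(u, u) ≥ α ||u||_{H^1}² for every u ∈ H^1_0.
The interval has length L = 1/2, and Poincaré/coercivity depend only on L. Here a(u, u) = ∫(u')² + (1/5)·∫u².
Here 0 < c = 1/5 < 1. The condition a(u,u) ≥ α||u||_{H^1}² reads (1−α)∫(u')² ≥ (α−c)∫u². Any admissible α is ≤ 1 (rapidly oscillating u have ∫u²/∫(u')² → 0), and α = 1 would force 0 ≥ (1−c)∫u², impossible since c < 1; so 1−α > 0. By the sharp Poincaré inequality on H^1_0 of an interval of length L, ∫(u')² ≥ (π/L)²∫u² with equality for the first sine mode sin(π(x−x₀)/L) (x₀ the left endpoint), so the inequality holds for all u iff (1−α)(π/L)² ≥ α − c, i.e. α ≤ ((π/L)² + c)/((π/L)² + 1) = (1 + c(L/π)²)/(1 + (L/π)²). With (π/L)² = 4*π^2 and c = 1/5, the largest admissible constant is α = ((π/L)² + c)/((π/L)² + 1).
Simplifying, α = (1 + 20*π^2)/(5*(1 + 4*π^2)).


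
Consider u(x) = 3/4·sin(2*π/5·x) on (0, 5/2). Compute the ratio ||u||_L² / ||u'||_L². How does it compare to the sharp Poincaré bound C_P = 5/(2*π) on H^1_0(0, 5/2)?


||u||_L² / ||u'||_L² = 5/(2*π) = C_P.

u(x) = 3/4·sin(2*π/5·x), so u'(x) = 3*π*cos(2*π*x/5)/10.
Writing u(x) = A·sin(kπx/L) with A = 3/4 and k = 1, use ∫_0^L sin²(kπx/L) dx = L/2 and ∫_0^L cos²(kπx/L) dx = L/2.
u² = 9/16·sin²(2*π/5·x) and (u')² = 9*π^2/100·cos²(2*π/5·x), and each of sin², cos² integrates to L/2 = 5/4 over (0, 5/2).
∫_0^5/2 u² dx = 45/64, so ||u||_L² = 3*sqrt(5)/8.
∫_0^5/2 (u')² dx = 9*π^2/80, so ||u'||_L² = 3*sqrt(5)*π/20.
Ratio ||u||_L² / ||u'||_L² = 5/(2*π).
Sharp Poincaré constant on H^1_0(0, 5/2) is C_P = L/π = 5/(2*π), achieved by sin(2*π/5·x).
This is the k = 1 eigenfunction (up to amplitude), so the ratio equals the sharp Poincaré constant exactly.


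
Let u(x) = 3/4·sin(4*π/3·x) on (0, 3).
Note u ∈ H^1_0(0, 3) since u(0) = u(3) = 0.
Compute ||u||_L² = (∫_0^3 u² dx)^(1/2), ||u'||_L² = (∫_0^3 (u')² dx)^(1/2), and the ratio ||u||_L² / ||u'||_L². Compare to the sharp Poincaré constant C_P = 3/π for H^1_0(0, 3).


||u||_L² / ||u'||_L² = 3/(4*π) < C_P = 3/π.

u(x) = 3/4·sin(4*π/3·x), so u'(x) = π*cos(4*π*x/3).
Writing u(x) = A·sin(kπx/L) with A = 3/4 and k = 4, use ∫_0^L sin²(kπx/L) dx = L/2 and ∫_0^L cos²(kπx/L) dx = L/2.
u² = 9/16·sin²(4*π/3·x) and (u')² = π^2·cos²(4*π/3·x), and each of sin², cos² integrates to L/2 = 3/2 over (0, 3).
∫_0^3 u² dx = 27/32, so ||u||_L² = 3*sqrt(6)/8.
∫_0^3 (u')² dx = 3*π^2/2, so ||u'||_L² = sqrt(6)*π/2.
Ratio ||u||_L² / ||u'||_L² = 3/(4*π).
Sharp Poincaré constant on H^1_0(0, 3) is C_P = L/π = 3/π, achieved by sin(π/3·x).
This is the k = 4 harmonic; the ratio L/(kπ) is strictly less than C_P = L/π, consistent with the sharp inequality ||u||_L² ≤ C_P ||u'||_L².


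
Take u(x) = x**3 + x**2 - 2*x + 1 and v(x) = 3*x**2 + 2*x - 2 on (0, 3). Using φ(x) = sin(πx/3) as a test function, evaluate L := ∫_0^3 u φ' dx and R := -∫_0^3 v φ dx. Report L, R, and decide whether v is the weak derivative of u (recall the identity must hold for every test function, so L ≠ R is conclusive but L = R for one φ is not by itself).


LHS = -87/π + 324/π^3, RHS = -87/π + 324/π^3. Yes, v = u' weakly.

u(x) = x**3 + x**2 - 2*x + 1, classical derivative u'(x) = 3*x**2 + 2*x - 2.
φ(x) = sin(πx/3), so φ'(x) = π*cos(π*x/3)/3.
Note φ(0) = φ(3) = 0, so the boundary term u·φ vanishes.
LHS = ∫_0^3 u(x) φ'(x) dx = ∫_0^3 (π*x^3*cos(π*x/3)/3 + π*x^2*cos(π*x/3)/3 - 2*π*x*cos(π*x/3)/3 + π*cos(π*x/3)/3) dx. Term by term:
  ∫_0^3 π*cos(π*x/3)/3 dx = 0;  ∫_0^3 -2*π*x*cos(π*x/3)/3 dx = 12/π;  ∫_0^3 π*x^2*cos(π*x/3)/3 dx = -18/π;
  ∫_0^3 π*x^3*cos(π*x/3)/3 dx = -81/π + 324/π^3.
Sum: 0 + 12/π − 18/π + -81/π + 324/π^3 = -87/π + 324/π^3.
So LHS = -87/π + 324/π^3.
∫_0^3 v(x) φ(x) dx = ∫_0^3 (3*x^2*sin(π*x/3) + 2*x*sin(π*x/3) - 2*sin(π*x/3)) dx. Term by term:
  ∫_0^3 -2*sin(π*x/3) dx = -12/π;  ∫_0^3 2*x*sin(π*x/3) dx = 18/π;  ∫_0^3 3*x^2*sin(π*x/3) dx = -324/π^3 + 81/π.
Sum: -12/π + 18/π + -324/π^3 + 81/π = -324/π^3 + 87/π.
So RHS = -∫_0^3 v(x) φ(x) dx = -87/π + 324/π^3.
LHS = RHS, so the identity holds for this test φ.
Moreover u is smooth here and v(x) = u'(x) = 3*x**2 + 2*x - 2 pointwise, so the identity holds for every test function. Hence v is the weak derivative of u.


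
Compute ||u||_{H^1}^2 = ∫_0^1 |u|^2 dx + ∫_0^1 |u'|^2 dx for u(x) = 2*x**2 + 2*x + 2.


||u||_{H^1}^2 = 482/15

The H^1 norm (squared) on an interval (0, L) is
  ||u||_{H^1}^2 = ∫_0^L u(x)^2 dx + ∫_0^L u'(x)^2 dx.
Compute u'(x) = 4*x + 2.
Then u(x)^2 = 4*x**4 + 8*x**3 + 12*x**2 + 8*x + 4 and u'(x)^2 = 16*x**2 + 16*x + 4.
Integrate each monomial from 0 to 1 using ∫_0^1 c·x^n dx = c·1^(n+1)/(n+1):
  ∫_0^1 u(x)^2 dx = ∫_0^1 (4*x^4 + 8*x^3 + 12*x^2 + 8*x + 4) dx. Term by term:
    ∫_0^1 4*x^4 dx = 4/5;  ∫_0^1 8*x^3 dx = 2;  ∫_0^1 12*x^2 dx = 4;
    ∫_0^1 8*x dx = 4;  ∫_0^1 4 dx = 4.
  Sum: 4/5 + 2 + 4 + 4 + 4 = 74/5.
  ∫_0^1 u'(x)^2 dx = ∫_0^1 (16*x^2 + 16*x + 4) dx. Term by term:
    ∫_0^1 16*x^2 dx = 16/3;  ∫_0^1 16*x dx = 8;  ∫_0^1 4 dx = 4.
  Sum: 16/3 + 8 + 4 = 52/3.
Adding: ||u||_{H^1}^2 = 74/5 + 52/3 = 482/15.


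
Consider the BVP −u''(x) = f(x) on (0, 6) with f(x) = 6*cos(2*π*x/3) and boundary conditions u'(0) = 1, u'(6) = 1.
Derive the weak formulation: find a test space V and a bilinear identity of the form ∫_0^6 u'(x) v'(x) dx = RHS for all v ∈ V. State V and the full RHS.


V = H^1(0, 6) (v unrestricted at boundary; u is determined up to an additive constant); weak form: ∫_0^6 u'v' dx = ∫_0^6 (6*cos(2*π*x/3)) v dx + v(6) − v(0) for all v ∈ V.

Multiply both sides by a test function v and integrate from 0 to 6:
  ∫_0^6 −u''(x) v(x) dx = ∫_0^6 f(x) v(x) dx.
Integrate the LHS by parts once:
  ∫_0^6 −u'' v dx = −[u'(x) v(x)]_0^6 + ∫_0^6 u'(x) v'(x) dx.
Thus ∫_0^6 u'(x) v'(x) dx = ∫_0^6 f(x) v(x) dx + [u'(x) v(x)]_0^6.
Choose V so that boundary terms are either known or forced to vanish.
u has inhomogeneous Neumann u'(0) = 1, u'(6) = 1. [u' v]_0^6 = (1)·v(6) − (1)·v(0) = v(6) − v(0). Take V = H^1(0, 6); boundary term becomes part of RHS.
Weak formulation: find u (satisfying any essential BC) such that ∫_0^6 u'(x) v'(x) dx = ∫_0^6 f v dx + v(6) − v(0) for all v ∈ V (Neumann data are natural BCs: they enter the RHS as boundary terms).
Substituting f(x) = 6*cos(2*π*x/3), the right-hand side is ∫_0^6 (6*cos(2*π*x/3)) v dx + v(6) − v(0).
Compatibility check (pure Neumann): taking v ≡ 1 ∈ V gives 0 = ∫_0^6 f dx + (1) − (1), i.e. ∫_0^6 f dx must equal u'(0) − u'(6) = 0. Indeed ∫_0^6 (6*cos(2*π*x/3)) dx = 0, so the data are compatible. The solution is then unique only up to an additive constant (fix it e.g. by requiring ∫_0^6 u dx = 0).


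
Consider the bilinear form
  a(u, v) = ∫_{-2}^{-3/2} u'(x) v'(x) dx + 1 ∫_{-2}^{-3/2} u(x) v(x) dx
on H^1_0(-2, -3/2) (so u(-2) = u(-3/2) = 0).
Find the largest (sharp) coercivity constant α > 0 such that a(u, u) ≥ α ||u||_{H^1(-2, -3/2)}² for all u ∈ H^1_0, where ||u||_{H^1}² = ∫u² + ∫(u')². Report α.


α = 1

Coercivity of a(·,·) on H^1_0(-2, -3/2) means a(u, u) ≥ α ||u||_{H^1}² for every u ∈ H^1_0.
The interval has length L = 1/2, and Poincaré/coercivity depend only on L. Here a(u, u) = ∫(u')² + (1)·∫u².
Here c = 1 ≥ 1, so a(u,u) = ∫(u')² + c∫u² ≥ ∫(u')² + ∫u² = ||u||_{H^1}², i.e. α = 1 works. No larger α is possible: a(u,u) ≥ α||u||_{H^1}² means (1−α)∫(u')² ≥ (α−c)∫u², and for the modes u_n = sin(nπ(x−x₀)/L) (x₀ the left endpoint) one has ∫u_n²/∫(u_n')² = (L/(nπ))² → 0, so a(u_n,u_n)/||u_n||_{H^1}² → 1. Hence the optimal constant is α = 1.
Therefore α = 1.


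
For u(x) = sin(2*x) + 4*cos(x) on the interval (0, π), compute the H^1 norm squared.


||u||_{H^1(0,π)}^2 = 64/3 + 37*π/2

u'(x) = -4*sin(x) + 2*cos(2*x).
Expand u² and (u')² and integrate term by term on (0, π), using: for integers n ≥ 1, ∫_0^π sin²(nx) dx = ∫_0^π cos²(nx) dx = π/2; for n ≠ n', ∫_0^π sin(nx)sin(n'x) dx = ∫_0^π cos(nx)cos(n'x) dx = 0; and by product-to-sum, ∫_0^π sin(nx)cos(n'x) dx = ½∫_0^π [sin((n+n')x) + sin((n−n')x)] dx, which is 0 when n+n' is even and 2n/(n²−n'²) when n+n' is odd (it need not vanish on (0, π)).
  u² squared terms: (4)²·∫cos(x)² dx = 16·π/2 = 8*π;  (1)²·∫sin(2x)² dx = 1·π/2 = π/2.
  u² cross terms: 2·(4)·(1)·∫cos(x)·sin(2x) dx = 8·(4/3) = 32/3.
  So ∫_0^π u² dx = 8*π + π/2 + 32/3 = 32/3 + 17*π/2.
  (u')² squared terms: (-4)²·∫sin(x)² dx = 16·π/2 = 8*π;  (2)²·∫cos(2x)² dx = 4·π/2 = 2*π.
  (u')² cross terms: 2·(-4)·(2)·∫sin(x)·cos(2x) dx = -16·(-2/3) = 32/3.
  So ∫_0^π (u')² dx = 8*π + 2*π + 32/3 = 32/3 + 10*π.
||u||_{H^1}^2 = (32/3 + 17*π/2) + (32/3 + 10*π) = 64/3 + 37*π/2.


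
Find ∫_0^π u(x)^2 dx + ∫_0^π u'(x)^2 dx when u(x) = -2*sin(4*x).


||u||_{H^1(0,π)}^2 = 34*π

u'(x) = -8*cos(4*x).
Expand u² and (u')² and integrate term by term on (0, π), using: for integers n ≥ 1, ∫_0^π sin²(nx) dx = ∫_0^π cos²(nx) dx = π/2; for n ≠ n', ∫_0^π sin(nx)sin(n'x) dx = ∫_0^π cos(nx)cos(n'x) dx = 0; and by product-to-sum, ∫_0^π sin(nx)cos(n'x) dx = ½∫_0^π [sin((n+n')x) + sin((n−n')x)] dx, which is 0 when n+n' is even and 2n/(n²−n'²) when n+n' is odd (it need not vanish on (0, π)).
  u² squared terms: (-2)²·∫sin(4x)² dx = 4·π/2 = 2*π.
  So ∫_0^π u² dx = 2*π.
  (u')² squared terms: (-8)²·∫cos(4x)² dx = 64·π/2 = 32*π.
  So ∫_0^π (u')² dx = 32*π.
||u||_{H^1}^2 = (2*π) + (32*π) = 34*π.


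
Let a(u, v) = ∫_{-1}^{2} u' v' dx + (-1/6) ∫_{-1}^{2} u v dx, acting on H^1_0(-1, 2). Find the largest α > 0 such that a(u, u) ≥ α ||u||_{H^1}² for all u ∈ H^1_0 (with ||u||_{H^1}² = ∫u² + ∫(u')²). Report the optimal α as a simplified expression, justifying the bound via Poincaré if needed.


α = (-3/2 + π^2)/(9 + π^2)

Coercivity of a(·,·) on H^1_0(-1, 2) means a(u, u) ≥ α ||u||_{H^1}² for every u ∈ H^1_0.
The interval has length L = 3, and Poincaré/coercivity depend only on L. Here a(u, u) = ∫(u')² + (-1/6)·∫u².
Here c = -1/6 < 0 with |c| < (π/L)² = π^2/9, so coercivity still holds. The condition a(u,u) ≥ α||u||_{H^1}² reads (1−α)∫(u')² ≥ (α−c)∫u². Any admissible α is ≤ 1 (rapidly oscillating u have ∫u²/∫(u')² → 0), and α = 1 would force 0 ≥ (1−c)∫u², impossible since c < 1; so 1−α > 0. By the sharp Poincaré inequality on H^1_0 of an interval of length L, ∫(u')² ≥ (π/L)²∫u² with equality for the first sine mode sin(π(x−x₀)/L) (x₀ the left endpoint), so the inequality holds for all u iff (1−α)(π/L)² ≥ α − c, i.e. α ≤ ((π/L)² + c)/((π/L)² + 1) = (1 + c(L/π)²)/(1 + (L/π)²). (Direct route, valid since c ≤ 0: Poincaré gives c∫u² ≥ c(L/π)²∫(u')², so a(u,u) ≥ (1 + c(L/π)²)∫(u')², while ||u||_{H^1}² ≤ (1 + (L/π)²)∫(u')²; dividing yields the same α.) With (π/L)² = π^2/9 and c = -1/6, the largest admissible constant is α = ((π/L)² + c)/((π/L)² + 1).
Simplifying, α = (-3/2 + π^2)/(9 + π^2).


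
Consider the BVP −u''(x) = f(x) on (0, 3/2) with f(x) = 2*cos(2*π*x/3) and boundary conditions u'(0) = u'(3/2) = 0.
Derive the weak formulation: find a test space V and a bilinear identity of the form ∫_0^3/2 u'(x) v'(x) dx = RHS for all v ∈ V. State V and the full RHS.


V = H^1(0, 3/2) (no boundary constraint on v; u is determined up to an additive constant); weak form: ∫_0^3/2 u'v' dx = ∫_0^3/2 (2*cos(2*π*x/3)) v dx for all v ∈ V.

Multiply both sides by a test function v and integrate from 0 to 3/2:
  ∫_0^3/2 −u''(x) v(x) dx = ∫_0^3/2 f(x) v(x) dx.
Integrate the LHS by parts once:
  ∫_0^3/2 −u'' v dx = −[u'(x) v(x)]_0^3/2 + ∫_0^3/2 u'(x) v'(x) dx.
Thus ∫_0^3/2 u'(x) v'(x) dx = ∫_0^3/2 f(x) v(x) dx + [u'(x) v(x)]_0^3/2.
Choose V so that boundary terms are either known or forced to vanish.
u has homogeneous Neumann: u'(0) = u'(3/2) = 0. So [u' v]_0^3/2 = 0·v(3/2) − 0·v(0) = 0 for any v; take V = H^1(0, 3/2).
Weak formulation: find u (satisfying any essential BC) such that ∫_0^3/2 u'(x) v'(x) dx = ∫_0^3/2 f v dx for all v ∈ V (homogeneous Neumann, so boundary terms vanish).
Substituting f(x) = 2*cos(2*π*x/3), the right-hand side is ∫_0^3/2 (2*cos(2*π*x/3)) v dx.
Compatibility check (pure Neumann): taking v ≡ 1 ∈ V gives 0 = ∫_0^3/2 f dx + (0) − (0), i.e. ∫_0^3/2 f dx must equal u'(0) − u'(3/2) = 0. Indeed ∫_0^3/2 (2*cos(2*π*x/3)) dx = 0, so the data are compatible. The solution is then unique only up to an additive constant (fix it e.g. by requiring ∫_0^3/2 u dx = 0).


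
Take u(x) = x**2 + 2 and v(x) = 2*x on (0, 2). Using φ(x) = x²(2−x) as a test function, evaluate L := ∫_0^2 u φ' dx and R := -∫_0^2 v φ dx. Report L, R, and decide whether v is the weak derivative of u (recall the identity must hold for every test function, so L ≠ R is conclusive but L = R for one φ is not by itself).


LHS = -16/5, RHS = -16/5. Yes, v = u' weakly.

u(x) = x**2 + 2, classical derivative u'(x) = 2*x.
φ(x) = x²(2−x), so φ'(x) = x*(4 - 3*x).
Note φ(0) = φ(2) = 0, so the boundary term u·φ vanishes.
LHS = ∫_0^2 u(x) φ'(x) dx = ∫_0^2 (-3*x^4 + 4*x^3 - 6*x^2 + 8*x) dx. Term by term:
  ∫_0^2 -3*x^4 dx = -96/5;  ∫_0^2 4*x^3 dx = 16;  ∫_0^2 -6*x^2 dx = -16;
  ∫_0^2 8*x dx = 16.
Sum: -96/5 + 16 − 16 + 16 = -16/5.
So LHS = -16/5.
∫_0^2 v(x) φ(x) dx = ∫_0^2 (-2*x^4 + 4*x^3) dx. Term by term:
  ∫_0^2 -2*x^4 dx = -64/5;  ∫_0^2 4*x^3 dx = 16.
Sum: -64/5 + 16 = 16/5.
So RHS = -∫_0^2 v(x) φ(x) dx = -16/5.
LHS = RHS, so the identity holds for this test φ.
Moreover u is smooth here and v(x) = u'(x) = 2*x pointwise, so the identity holds for every test function. Hence v is the weak derivative of u.


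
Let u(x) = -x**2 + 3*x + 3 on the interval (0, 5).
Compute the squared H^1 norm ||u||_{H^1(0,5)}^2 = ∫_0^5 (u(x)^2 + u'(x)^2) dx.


||u||_{H^1}^2 = 865/6

The H^1 norm (squared) on an interval (0, L) is
  ||u||_{H^1}^2 = ∫_0^L u(x)^2 dx + ∫_0^L u'(x)^2 dx.
Compute u'(x) = 3 - 2*x.
Then u(x)^2 = x**4 - 6*x**3 + 3*x**2 + 18*x + 9 and u'(x)^2 = 4*x**2 - 12*x + 9.
Integrate each monomial from 0 to 5 using ∫_0^5 c·x^n dx = c·5^(n+1)/(n+1):
  ∫_0^5 u(x)^2 dx = ∫_0^5 (x^4 - 6*x^3 + 3*x^2 + 18*x + 9) dx. Term by term:
    ∫_0^5 x^4 dx = 625;  ∫_0^5 -6*x^3 dx = -1875/2;  ∫_0^5 3*x^2 dx = 125;
    ∫_0^5 18*x dx = 225;  ∫_0^5 9 dx = 45.
  Sum: 625 − 1875/2 + 125 + 225 + 45 = 165/2.
  ∫_0^5 u'(x)^2 dx = ∫_0^5 (4*x^2 - 12*x + 9) dx. Term by term:
    ∫_0^5 4*x^2 dx = 500/3;  ∫_0^5 -12*x dx = -150;  ∫_0^5 9 dx = 45.
  Sum: 500/3 − 150 + 45 = 185/3.
Adding: ||u||_{H^1}^2 = 165/2 + 185/3 = 865/6.


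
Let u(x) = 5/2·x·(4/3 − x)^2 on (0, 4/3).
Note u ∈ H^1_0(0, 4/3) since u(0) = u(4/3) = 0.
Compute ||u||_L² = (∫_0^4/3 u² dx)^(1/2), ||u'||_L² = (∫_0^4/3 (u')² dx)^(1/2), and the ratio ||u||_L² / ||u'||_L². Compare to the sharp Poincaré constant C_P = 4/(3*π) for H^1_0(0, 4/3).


||u||_L² / ||u'||_L² = 2*sqrt(14)/21 < C_P = 4/(3*π).

u(x) = 5/2·x·(4/3 − x)^2, so u'(x) = 15*x^2/2 - 40*x/3 + 40/9.
u(x) = 5/2·x·(4/3 − x)^2 vanishes at x = 0 and x = 4/3, so u ∈ H^1_0(0, 4/3). Differentiate via the product rule and integrate the resulting polynomials term by term.
  ∫_0^4/3 u² dx = ∫_0^4/3 (25*x^6/4 - 100*x^5/3 + 200*x^4/3 - 1600*x^3/27 + 1600*x^2/81) dx. Term by term:
    ∫_0^4/3 25*x^6/4 dx = 102400/15309;  ∫_0^4/3 -100*x^5/3 dx = -204800/6561;  ∫_0^4/3 200*x^4/3 dx = 40960/729;
    ∫_0^4/3 -1600*x^3/27 dx = -102400/2187;  ∫_0^4/3 1600*x^2/81 dx = 102400/6561.
  Sum: 102400/15309 − 204800/6561 + 40960/729 − 102400/2187 + 102400/6561 = 20480/45927.
  ∫_0^4/3 (u')² dx = ∫_0^4/3 (225*x^4/4 - 200*x^3 + 2200*x^2/9 - 3200*x/27 + 1600/81) dx. Term by term:
    ∫_0^4/3 225*x^4/4 dx = 1280/27;  ∫_0^4/3 -200*x^3 dx = -12800/81;  ∫_0^4/3 2200*x^2/9 dx = 140800/729;
    ∫_0^4/3 -3200*x/27 dx = -25600/243;  ∫_0^4/3 1600/81 dx = 6400/243.
  Sum: 1280/27 − 12800/81 + 140800/729 − 25600/243 + 6400/243 = 2560/729.
∫_0^4/3 u² dx = 20480/45927, so ||u||_L² = 64*sqrt(35)/567.
∫_0^4/3 (u')² dx = 2560/729, so ||u'||_L² = 16*sqrt(10)/27.
Ratio ||u||_L² / ||u'||_L² = 2*sqrt(14)/21.
Sharp Poincaré constant on H^1_0(0, 4/3) is C_P = L/π = 4/(3*π), achieved by sin(3*π/4·x).
A polynomial bump cannot attain the sharp Poincaré constant (only the first sine eigenfunction does), so the ratio is strictly less than C_P, consistent with ||u||_L² ≤ C_P ||u'||_L².


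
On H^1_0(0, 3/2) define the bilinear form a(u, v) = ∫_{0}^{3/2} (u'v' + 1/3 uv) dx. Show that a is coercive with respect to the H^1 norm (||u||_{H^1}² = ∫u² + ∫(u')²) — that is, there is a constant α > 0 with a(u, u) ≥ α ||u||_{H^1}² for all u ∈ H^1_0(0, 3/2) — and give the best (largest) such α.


α = (3 + 4*π^2)/(9 + 4*π^2)

Coercivity of a(·,·) on H^1_0(0, 3/2) means a(u, u) ≥ α ||u||_{H^1}² for every u ∈ H^1_0.
The interval has length L = 3/2, and Poincaré/coercivity depend only on L. Here a(u, u) = ∫(u')² + (1/3)·∫u².
Here 0 < c = 1/3 < 1. The condition a(u,u) ≥ α||u||_{H^1}² reads (1−α)∫(u')² ≥ (α−c)∫u². Any admissible α is ≤ 1 (rapidly oscillating u have ∫u²/∫(u')² → 0), and α = 1 would force 0 ≥ (1−c)∫u², impossible since c < 1; so 1−α > 0. By the sharp Poincaré inequality on H^1_0 of an interval of length L, ∫(u')² ≥ (π/L)²∫u² with equality for the first sine mode sin(π(x−x₀)/L) (x₀ the left endpoint), so the inequality holds for all u iff (1−α)(π/L)² ≥ α − c, i.e. α ≤ ((π/L)² + c)/((π/L)² + 1) = (1 + c(L/π)²)/(1 + (L/π)²). With (π/L)² = 4*π^2/9 and c = 1/3, the largest admissible constant is α = ((π/L)² + c)/((π/L)² + 1).
Simplifying, α = (3 + 4*π^2)/(9 + 4*π^2).


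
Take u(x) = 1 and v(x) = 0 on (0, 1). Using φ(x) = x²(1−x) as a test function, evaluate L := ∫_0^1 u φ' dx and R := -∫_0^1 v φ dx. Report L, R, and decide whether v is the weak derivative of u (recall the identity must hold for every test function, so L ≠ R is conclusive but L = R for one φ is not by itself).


LHS = 0, RHS = 0. Yes, v = u' weakly.

u(x) = 1, classical derivative u'(x) = 0.
φ(x) = x²(1−x), so φ'(x) = x*(2 - 3*x).
Note φ(0) = φ(1) = 0, so the boundary term u·φ vanishes.
LHS = ∫_0^1 u(x) φ'(x) dx = ∫_0^1 (-3*x^2 + 2*x) dx. Term by term:
  ∫_0^1 -3*x^2 dx = -1;  ∫_0^1 2*x dx = 1.
Sum: -1 + 1 = 0.
So LHS = 0.
∫_0^1 v(x) φ(x) dx = ∫_0^1 (0) dx. Term by term:
  ∫_0^1 0 dx = 0.
So RHS = -∫_0^1 v(x) φ(x) dx = 0.
LHS = RHS, so the identity holds for this test φ.
Moreover u is smooth here and v(x) = u'(x) = 0 pointwise, so the identity holds for every test function. Hence v is the weak derivative of u.


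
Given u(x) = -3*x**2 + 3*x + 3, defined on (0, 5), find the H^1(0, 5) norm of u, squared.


||u||_{H^1}^2 = 7605/2

The H^1 norm (squared) on an interval (0, L) is
  ||u||_{H^1}^2 = ∫_0^L u(x)^2 dx + ∫_0^L u'(x)^2 dx.
Compute u'(x) = 3 - 6*x.
Then u(x)^2 = 9*x**4 - 18*x**3 - 9*x**2 + 18*x + 9 and u'(x)^2 = 36*x**2 - 36*x + 9.
Integrate each monomial from 0 to 5 using ∫_0^5 c·x^n dx = c·5^(n+1)/(n+1):
  ∫_0^5 u(x)^2 dx = ∫_0^5 (9*x^4 - 18*x^3 - 9*x^2 + 18*x + 9) dx. Term by term:
    ∫_0^5 9*x^4 dx = 5625;  ∫_0^5 -18*x^3 dx = -5625/2;  ∫_0^5 -9*x^2 dx = -375;
    ∫_0^5 18*x dx = 225;  ∫_0^5 9 dx = 45.
  Sum: 5625 − 5625/2 − 375 + 225 + 45 = 5415/2.
  ∫_0^5 u'(x)^2 dx = ∫_0^5 (36*x^2 - 36*x + 9) dx. Term by term:
    ∫_0^5 36*x^2 dx = 1500;  ∫_0^5 -36*x dx = -450;  ∫_0^5 9 dx = 45.
  Sum: 1500 − 450 + 45 = 1095.
Adding: ||u||_{H^1}^2 = 5415/2 + 1095 = 7605/2.


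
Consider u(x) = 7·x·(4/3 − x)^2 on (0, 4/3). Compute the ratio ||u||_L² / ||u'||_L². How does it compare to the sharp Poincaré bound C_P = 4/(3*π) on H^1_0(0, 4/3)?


||u||_L² / ||u'||_L² = 2*sqrt(14)/21 < C_P = 4/(3*π).

u(x) = 7·x·(4/3 − x)^2, so u'(x) = 21*x^2 - 112*x/3 + 112/9.
u(x) = 7·x·(4/3 − x)^2 vanishes at x = 0 and x = 4/3, so u ∈ H^1_0(0, 4/3). Differentiate via the product rule and integrate the resulting polynomials term by term.
  ∫_0^4/3 u² dx = ∫_0^4/3 (49*x^6 - 784*x^5/3 + 1568*x^4/3 - 12544*x^3/27 + 12544*x^2/81) dx. Term by term:
    ∫_0^4/3 49*x^6 dx = 114688/2187;  ∫_0^4/3 -784*x^5/3 dx = -1605632/6561;  ∫_0^4/3 1568*x^4/3 dx = 1605632/3645;
    ∫_0^4/3 -12544*x^3/27 dx = -802816/2187;  ∫_0^4/3 12544*x^2/81 dx = 802816/6561.
  Sum: 114688/2187 − 1605632/6561 + 1605632/3645 − 802816/2187 + 802816/6561 = 114688/32805.
  ∫_0^4/3 (u')² dx = ∫_0^4/3 (441*x^4 - 1568*x^3 + 17248*x^2/9 - 25088*x/27 + 12544/81) dx. Term by term:
    ∫_0^4/3 441*x^4 dx = 50176/135;  ∫_0^4/3 -1568*x^3 dx = -100352/81;  ∫_0^4/3 17248*x^2/9 dx = 1103872/729;
    ∫_0^4/3 -25088*x/27 dx = -200704/243;  ∫_0^4/3 12544/81 dx = 50176/243.
  Sum: 50176/135 − 100352/81 + 1103872/729 − 200704/243 + 50176/243 = 100352/3645.
∫_0^4/3 u² dx = 114688/32805, so ||u||_L² = 128*sqrt(35)/405.
∫_0^4/3 (u')² dx = 100352/3645, so ||u'||_L² = 224*sqrt(10)/135.
Ratio ||u||_L² / ||u'||_L² = 2*sqrt(14)/21.
Sharp Poincaré constant on H^1_0(0, 4/3) is C_P = L/π = 4/(3*π), achieved by sin(3*π/4·x).
A polynomial bump cannot attain the sharp Poincaré constant (only the first sine eigenfunction does), so the ratio is strictly less than C_P, consistent with ||u||_L² ≤ C_P ||u'||_L².


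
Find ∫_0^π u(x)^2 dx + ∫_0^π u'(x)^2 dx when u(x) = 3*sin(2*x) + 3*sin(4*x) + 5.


||u||_{H^1(0,π)}^2 = 124*π

u'(x) = 6*cos(2*x) + 12*cos(4*x).
Expand u² and (u')² and integrate term by term on (0, π), using: for integers n ≥ 1, ∫_0^π sin²(nx) dx = ∫_0^π cos²(nx) dx = π/2; for n ≠ n', ∫_0^π sin(nx)sin(n'x) dx = ∫_0^π cos(nx)cos(n'x) dx = 0; and by product-to-sum, ∫_0^π sin(nx)cos(n'x) dx = ½∫_0^π [sin((n+n')x) + sin((n−n')x)] dx, which is 0 when n+n' is even and 2n/(n²−n'²) when n+n' is odd (it need not vanish on (0, π)). For the constant mode: ∫_0^π 1 dx = π, ∫_0^π cos(nx) dx = 0, ∫_0^π sin(nx) dx = (1−(−1)^n)/n.
  u² squared terms: (5)²·∫1 dx = 25·π = 25*π;  (3)²·∫sin(2x)² dx = 9·π/2 = 9*π/2;  (3)²·∫sin(4x)² dx = 9·π/2 = 9*π/2.
  u² cross terms: 2·(5)·(3)·∫1·sin(2x) dx = 30·(0) = 0;  2·(5)·(3)·∫1·sin(4x) dx = 30·(0) = 0;  2·(3)·(3)·∫sin(2x)·sin(4x) dx = 18·(0) = 0.
  So ∫_0^π u² dx = 25*π + 9*π/2 + 9*π/2 + 0 + 0 + 0 = 34*π.
  (u')² squared terms: (6)²·∫cos(2x)² dx = 36·π/2 = 18*π;  (12)²·∫cos(4x)² dx = 144·π/2 = 72*π.
  (u')² cross terms: 2·(6)·(12)·∫cos(2x)·cos(4x) dx = 144·(0) = 0.
  So ∫_0^π (u')² dx = 18*π + 72*π + 0 = 90*π.
||u||_{H^1}^2 = (34*π) + (90*π) = 124*π.


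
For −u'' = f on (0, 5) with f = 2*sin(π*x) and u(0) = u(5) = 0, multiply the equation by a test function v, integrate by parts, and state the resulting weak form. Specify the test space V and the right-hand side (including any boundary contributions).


V = H^1_0(0, 5) (so v(0) = v(5) = 0); weak form: ∫_0^5 u'v' dx = ∫_0^5 (2*sin(π*x)) v dx for all v ∈ V.

Multiply both sides by a test function v and integrate from 0 to 5:
  ∫_0^5 −u''(x) v(x) dx = ∫_0^5 f(x) v(x) dx.
Integrate the LHS by parts once:
  ∫_0^5 −u'' v dx = −[u'(x) v(x)]_0^5 + ∫_0^5 u'(x) v'(x) dx.
Thus ∫_0^5 u'(x) v'(x) dx = ∫_0^5 f(x) v(x) dx + [u'(x) v(x)]_0^5.
Choose V so that boundary terms are either known or forced to vanish.
u is Dirichlet: u(0) = u(5) = 0. Let V = H^1_0(0, 5); then v(0) = v(5) = 0, and [u' v]_0^5 = 0.
Weak formulation: find u (satisfying any essential BC) such that ∫_0^5 u'(x) v'(x) dx = ∫_0^5 f v dx for all v ∈ V.
Substituting f(x) = 2*sin(π*x), the right-hand side is ∫_0^5 (2*sin(π*x)) v dx.


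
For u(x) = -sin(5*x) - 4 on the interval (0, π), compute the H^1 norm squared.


||u||_{H^1(0,π)}^2 = 16/5 + 29*π

u'(x) = -5*cos(5*x).
Expand u² and (u')² and integrate term by term on (0, π), using: for integers n ≥ 1, ∫_0^π sin²(nx) dx = ∫_0^π cos²(nx) dx = π/2; for n ≠ n', ∫_0^π sin(nx)sin(n'x) dx = ∫_0^π cos(nx)cos(n'x) dx = 0; and by product-to-sum, ∫_0^π sin(nx)cos(n'x) dx = ½∫_0^π [sin((n+n')x) + sin((n−n')x)] dx, which is 0 when n+n' is even and 2n/(n²−n'²) when n+n' is odd (it need not vanish on (0, π)). For the constant mode: ∫_0^π 1 dx = π, ∫_0^π cos(nx) dx = 0, ∫_0^π sin(nx) dx = (1−(−1)^n)/n.
  u² squared terms: (-4)²·∫1 dx = 16·π = 16*π;  (-1)²·∫sin(5x)² dx = 1·π/2 = π/2.
  u² cross terms: 2·(-4)·(-1)·∫1·sin(5x) dx = 8·(2/5) = 16/5.
  So ∫_0^π u² dx = 16*π + π/2 + 16/5 = 16/5 + 33*π/2.
  (u')² squared terms: (-5)²·∫cos(5x)² dx = 25·π/2 = 25*π/2.
  So ∫_0^π (u')² dx = 25*π/2.
||u||_{H^1}^2 = (16/5 + 33*π/2) + (25*π/2) = 16/5 + 29*π.


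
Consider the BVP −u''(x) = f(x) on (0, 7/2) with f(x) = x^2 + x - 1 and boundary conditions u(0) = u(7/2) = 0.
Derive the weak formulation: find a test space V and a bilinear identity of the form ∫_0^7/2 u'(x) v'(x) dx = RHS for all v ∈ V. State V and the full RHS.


V = H^1_0(0, 7/2) (so v(0) = v(7/2) = 0); weak form: ∫_0^7/2 u'v' dx = ∫_0^7/2 (x^2 + x - 1) v dx for all v ∈ V.

Multiply both sides by a test function v and integrate from 0 to 7/2:
  ∫_0^7/2 −u''(x) v(x) dx = ∫_0^7/2 f(x) v(x) dx.
Integrate the LHS by parts once:
  ∫_0^7/2 −u'' v dx = −[u'(x) v(x)]_0^7/2 + ∫_0^7/2 u'(x) v'(x) dx.
Thus ∫_0^7/2 u'(x) v'(x) dx = ∫_0^7/2 f(x) v(x) dx + [u'(x) v(x)]_0^7/2.
Choose V so that boundary terms are either known or forced to vanish.
u is Dirichlet: u(0) = u(7/2) = 0. Let V = H^1_0(0, 7/2); then v(0) = v(7/2) = 0, and [u' v]_0^7/2 = 0.
Weak formulation: find u (satisfying any essential BC) such that ∫_0^7/2 u'(x) v'(x) dx = ∫_0^7/2 f v dx for all v ∈ V.
Substituting f(x) = x^2 + x - 1, the right-hand side is ∫_0^7/2 (x^2 + x - 1) v dx.


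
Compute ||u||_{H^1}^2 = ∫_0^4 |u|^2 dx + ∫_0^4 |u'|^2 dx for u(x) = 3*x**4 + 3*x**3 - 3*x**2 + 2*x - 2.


||u||_{H^1}^2 = 89686304/105

The H^1 norm (squared) on an interval (0, L) is
  ||u||_{H^1}^2 = ∫_0^L u(x)^2 dx + ∫_0^L u'(x)^2 dx.
Compute u'(x) = 12*x**3 + 9*x**2 - 6*x + 2.
Then u(x)^2 = 9*x**8 + 18*x**7 - 9*x**6 - 6*x**5 + 9*x**4 - 24*x**3 + 16*x**2 - 8*x + 4 and u'(x)^2 = 144*x**6 + 216*x**5 - 63*x**4 - 60*x**3 + 72*x**2 - 24*x + 4.
Integrate each monomial from 0 to 4 using ∫_0^4 c·x^n dx = c·4^(n+1)/(n+1):
  ∫_0^4 u(x)^2 dx = ∫_0^4 (9*x^8 + 18*x^7 - 9*x^6 - 6*x^5 + 9*x^4 - 24*x^3 + 16*x^2 - 8*x + 4) dx. Term by term:
    ∫_0^4 9*x^8 dx = 262144;  ∫_0^4 18*x^7 dx = 147456;  ∫_0^4 -9*x^6 dx = -147456/7;
    ∫_0^4 -6*x^5 dx = -4096;  ∫_0^4 9*x^4 dx = 9216/5;  ∫_0^4 -24*x^3 dx = -1536;
    ∫_0^4 16*x^2 dx = 1024/3;  ∫_0^4 -8*x dx = -64;  ∫_0^4 4 dx = 16.
  Sum: 262144 + 147456 − 147456/7 − 4096 + 9216/5 − 1536 + 1024/3 − 64 + 16 = 40429136/105.
  ∫_0^4 u'(x)^2 dx = ∫_0^4 (144*x^6 + 216*x^5 - 63*x^4 - 60*x^3 + 72*x^2 - 24*x + 4) dx. Term by term:
    ∫_0^4 144*x^6 dx = 2359296/7;  ∫_0^4 216*x^5 dx = 147456;  ∫_0^4 -63*x^4 dx = -64512/5;
    ∫_0^4 -60*x^3 dx = -3840;  ∫_0^4 72*x^2 dx = 1536;  ∫_0^4 -24*x dx = -192;
    ∫_0^4 4 dx = 16.
  Sum: 2359296/7 + 147456 − 64512/5 − 3840 + 1536 − 192 + 16 = 16419056/35.
Adding: ||u||_{H^1}^2 = 40429136/105 + 16419056/35 = 89686304/105.


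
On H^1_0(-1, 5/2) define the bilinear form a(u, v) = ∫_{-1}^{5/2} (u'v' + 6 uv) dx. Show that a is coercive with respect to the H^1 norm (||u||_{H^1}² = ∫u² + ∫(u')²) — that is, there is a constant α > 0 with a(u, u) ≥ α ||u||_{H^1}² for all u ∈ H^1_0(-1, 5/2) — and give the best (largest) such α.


α = 1

Coercivity of a(·,·) on H^1_0(-1, 5/2) means a(u, u) ≥ α ||u||_{H^1}² for every u ∈ H^1_0.
The interval has length L = 7/2, and Poincaré/coercivity depend only on L. Here a(u, u) = ∫(u')² + (6)·∫u².
Here c = 6 ≥ 1, so a(u,u) = ∫(u')² + c∫u² ≥ ∫(u')² + ∫u² = ||u||_{H^1}², i.e. α = 1 works. No larger α is possible: a(u,u) ≥ α||u||_{H^1}² means (1−α)∫(u')² ≥ (α−c)∫u², and for the modes u_n = sin(nπ(x−x₀)/L) (x₀ the left endpoint) one has ∫u_n²/∫(u_n')² = (L/(nπ))² → 0, so a(u_n,u_n)/||u_n||_{H^1}² → 1. Hence the optimal constant is α = 1.
Therefore α = 1.
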